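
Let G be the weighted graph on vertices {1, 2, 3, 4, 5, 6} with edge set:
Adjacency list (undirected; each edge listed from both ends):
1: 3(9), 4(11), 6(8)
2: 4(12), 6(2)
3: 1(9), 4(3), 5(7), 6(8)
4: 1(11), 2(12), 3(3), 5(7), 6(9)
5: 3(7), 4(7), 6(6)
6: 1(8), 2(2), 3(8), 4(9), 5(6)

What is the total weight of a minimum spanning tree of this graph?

Kruskal's algorithm — process edges by increasing weight (ties by edge label):
2 6 (2): add. Components now {1} {2,6} {3} {4} {5}
3 4 (3): add. Components now {1} {2,6} {3,4} {5}
5 6 (6): add. Components now {1} {2,5,6} {3,4}
3 5 (7): add. Components now {1} {2,3,4,5,6}
4 5 (7): skip — 4 and 5 already connected.
1 6 (8): add. Components now {1,2,3,4,5,6}
MST edges: 2 6, 3 4, 5 6, 3 5, 1 6; total weight 2+3+6+7+8 = 26.

26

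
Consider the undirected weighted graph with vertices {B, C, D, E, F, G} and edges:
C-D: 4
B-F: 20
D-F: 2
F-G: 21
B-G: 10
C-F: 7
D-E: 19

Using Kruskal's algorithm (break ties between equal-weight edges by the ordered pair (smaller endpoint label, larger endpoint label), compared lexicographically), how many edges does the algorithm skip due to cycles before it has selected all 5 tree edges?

Kruskal: consider edges lightest-first.
D-F (2): add. Components now {B} {C} {D,F} {E} {G}
C-D (4): add. Components now {B} {C,D,F} {E} {G}
C-F (7): skip — C and F already connected.
B-G (10): add. Components now {B,G} {C,D,F} {E}
D-E (19): add. Components now {B,G} {C,D,E,F}
B-F (20): add. Components now {B,C,D,E,F,G}
Edges rejected before the tree was complete: 1.

1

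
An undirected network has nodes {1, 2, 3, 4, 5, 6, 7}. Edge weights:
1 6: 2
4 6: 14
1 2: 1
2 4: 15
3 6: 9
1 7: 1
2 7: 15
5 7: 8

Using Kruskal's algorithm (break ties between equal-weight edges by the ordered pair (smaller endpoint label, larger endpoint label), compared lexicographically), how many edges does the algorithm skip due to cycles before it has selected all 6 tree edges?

0

Kruskal: consider edges lightest-first.
1 2 (1): add — endpoints in different components.
1 7 (1): add — endpoints in different components.
1 6 (2): add — endpoints in different components.
5 7 (8): add — endpoints in different components.
3 6 (9): add — endpoints in different components.
4 6 (14): add — endpoints in different components.
Edges rejected before the tree was complete: 0.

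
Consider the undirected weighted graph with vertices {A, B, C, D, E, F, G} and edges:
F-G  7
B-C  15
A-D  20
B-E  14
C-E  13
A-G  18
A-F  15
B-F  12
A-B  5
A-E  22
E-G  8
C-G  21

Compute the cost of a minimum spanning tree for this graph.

65

Prim's algorithm from F:
Step 1: frontier [F-G 7, B-F 12, A-F 15] → take F-G (7); add G.
Step 2: frontier [B-F 12, A-F 15, E-G 8, A-G 18, C-G 21] → take E-G (8); add E.
Step 3: frontier [C-E 13, B-E 14, A-E 22, B-F 12, A-F 15, A-G 18, C-G 21] → take B-F (12); add B.
Step 4: frontier [A-B 5, B-C 15, C-E 13, A-E 22, A-F 15, A-G 18, C-G 21] → take A-B (5); add A.
Step 5: frontier [A-D 20, B-C 15, C-E 13, C-G 21] → take C-E (13); add C.
Step 6: frontier [A-D 20] → take A-D (20); add D.
MST edges: F-G, E-G, B-F, A-B, C-E, A-D; total weight 7+8+12+5+13+20 = 65.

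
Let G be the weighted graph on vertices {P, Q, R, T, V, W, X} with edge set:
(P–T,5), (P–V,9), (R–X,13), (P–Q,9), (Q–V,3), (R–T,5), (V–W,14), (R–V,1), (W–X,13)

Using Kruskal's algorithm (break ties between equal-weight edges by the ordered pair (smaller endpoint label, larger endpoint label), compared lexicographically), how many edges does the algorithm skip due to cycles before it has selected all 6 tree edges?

2

Kruskal's algorithm — process edges by increasing weight (ties by edge label):
R–V (1): add — endpoints in different components.
Q–V (3): add — endpoints in different components.
P–T (5): add — endpoints in different components.
R–T (5): add — endpoints in different components.
P–Q (9): skip — P and Q already connected.
P–V (9): skip — V and P already connected.
R–X (13): add — endpoints in different components.
W–X (13): add — endpoints in different components.
Edges rejected before the tree was complete: 2.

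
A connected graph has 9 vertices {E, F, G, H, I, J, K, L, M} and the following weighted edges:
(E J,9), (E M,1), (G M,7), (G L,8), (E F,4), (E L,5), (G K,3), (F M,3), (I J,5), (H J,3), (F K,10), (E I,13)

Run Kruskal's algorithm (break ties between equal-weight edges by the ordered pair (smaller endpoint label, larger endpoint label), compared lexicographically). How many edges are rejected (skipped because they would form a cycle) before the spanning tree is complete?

2

Kruskal: consider edges lightest-first.
E M (1): add — endpoints in different components.
F M (3): add — endpoints in different components.
G K (3): add — endpoints in different components.
H J (3): add — endpoints in different components.
E F (4): skip — E and F already connected.
E L (5): add — endpoints in different components.
I J (5): add — endpoints in different components.
G M (7): add — endpoints in different components.
G L (8): skip — G and L already connected.
E J (9): add — endpoints in different components.
Edges rejected before the tree was complete: 2.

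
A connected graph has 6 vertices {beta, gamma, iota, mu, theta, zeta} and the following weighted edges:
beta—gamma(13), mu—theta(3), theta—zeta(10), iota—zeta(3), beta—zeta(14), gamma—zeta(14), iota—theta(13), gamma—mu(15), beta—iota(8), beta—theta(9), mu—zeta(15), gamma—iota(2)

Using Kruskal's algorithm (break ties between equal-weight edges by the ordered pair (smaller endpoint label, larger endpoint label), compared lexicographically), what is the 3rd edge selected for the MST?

mu-theta

Kruskal's algorithm — process edges by increasing weight (ties by edge label):
gamma—iota (2): add. Components now {beta} {gamma,iota} {theta} {mu} {zeta}
iota—zeta (3): add. Components now {beta} {gamma,iota,zeta} {theta} {mu}
mu—theta (3): add. Components now {beta} {gamma,iota,zeta} {mu,theta}
beta—iota (8): add. Components now {beta,gamma,iota,zeta} {mu,theta}
beta—theta (9): add. Components now {beta,gamma,iota,mu,theta,zeta}
The 3rd edge added is mu—theta.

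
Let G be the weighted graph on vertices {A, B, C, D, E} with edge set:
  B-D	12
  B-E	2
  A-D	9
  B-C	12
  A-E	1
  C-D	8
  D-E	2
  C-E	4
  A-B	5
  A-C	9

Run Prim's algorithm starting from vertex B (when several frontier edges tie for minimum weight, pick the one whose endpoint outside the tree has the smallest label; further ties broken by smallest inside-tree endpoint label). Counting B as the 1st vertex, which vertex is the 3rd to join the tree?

A

Prim, starting at B.
Step 1: cheapest edge leaving the tree is B-E (2); add E.
Step 2: cheapest edge leaving the tree is A-E (1); add A.
Step 3: cheapest edge leaving the tree is D-E (2); add D.
Step 4: cheapest edge leaving the tree is C-E (4); add C.
Vertex order: B, E, A, D, C. The 3rd vertex is A.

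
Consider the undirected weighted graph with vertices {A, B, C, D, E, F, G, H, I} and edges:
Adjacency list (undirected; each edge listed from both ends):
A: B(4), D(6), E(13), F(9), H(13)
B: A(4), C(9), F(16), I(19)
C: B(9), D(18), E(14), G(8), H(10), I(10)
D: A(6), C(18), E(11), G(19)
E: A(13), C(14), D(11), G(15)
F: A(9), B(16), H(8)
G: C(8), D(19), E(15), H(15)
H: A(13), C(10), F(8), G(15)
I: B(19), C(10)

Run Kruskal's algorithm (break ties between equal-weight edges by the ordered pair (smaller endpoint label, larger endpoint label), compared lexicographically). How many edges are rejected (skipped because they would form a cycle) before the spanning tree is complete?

1

Kruskal's algorithm — process edges by increasing weight (ties by edge label):
A–B (4): add — endpoints in different components.
A–D (6): add — endpoints in different components.
C–G (8): add — endpoints in different components.
F–H (8): add — endpoints in different components.
A–F (9): add — endpoints in different components.
B–C (9): add — endpoints in different components.
C–H (10): skip — C and H already connected.
C–I (10): add — endpoints in different components.
D–E (11): add — endpoints in different components.
Edges rejected before the tree was complete: 1.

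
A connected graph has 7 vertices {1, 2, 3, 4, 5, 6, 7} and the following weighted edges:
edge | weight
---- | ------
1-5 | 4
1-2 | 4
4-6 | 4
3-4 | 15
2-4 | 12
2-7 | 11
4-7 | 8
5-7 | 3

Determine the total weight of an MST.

Prim, starting at 7.
Step 1: frontier [5-7 3, 4-7 8, 2-7 11] → take 5-7 (3); add 5.
Step 2: frontier [1-5 4, 4-7 8, 2-7 11] → take 1-5 (4); add 1.
Step 3: frontier [1-2 4, 4-7 8, 2-7 11] → take 1-2 (4); add 2.
Step 4: frontier [2-4 12, 4-7 8] → take 4-7 (8); add 4.
Step 5: frontier [4-6 4, 3-4 15] → take 4-6 (4); add 6.
Step 6: frontier [3-4 15] → take 3-4 (15); add 3.
MST edges: 5-7, 1-5, 1-2, 4-7, 4-6, 3-4; total weight 3+4+4+8+4+15 = 38.

38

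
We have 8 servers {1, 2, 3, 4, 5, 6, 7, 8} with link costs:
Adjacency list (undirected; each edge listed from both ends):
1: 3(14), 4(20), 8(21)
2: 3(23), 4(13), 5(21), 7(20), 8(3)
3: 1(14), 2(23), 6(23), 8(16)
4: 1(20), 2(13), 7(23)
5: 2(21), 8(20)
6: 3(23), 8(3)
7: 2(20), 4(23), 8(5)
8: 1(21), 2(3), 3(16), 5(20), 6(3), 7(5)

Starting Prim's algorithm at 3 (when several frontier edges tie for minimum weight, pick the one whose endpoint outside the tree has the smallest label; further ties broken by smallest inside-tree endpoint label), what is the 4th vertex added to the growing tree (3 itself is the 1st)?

Grow the tree from 3 using Prim:
Step 1: cheapest edge leaving the tree is 1 3 (14); add 1.
Step 2: cheapest edge leaving the tree is 3 8 (16); add 8.
Step 3: cheapest edge leaving the tree is 2 8 (3); add 2.
Step 4: cheapest edge leaving the tree is 6 8 (3); add 6.
Step 5: cheapest edge leaving the tree is 7 8 (5); add 7.
Step 6: cheapest edge leaving the tree is 2 4 (13); add 4.
Step 7: cheapest edge leaving the tree is 5 8 (20); add 5.
Vertex order: 3, 1, 8, 2, 6, 7, 4, 5. The 4th vertex is 2.

2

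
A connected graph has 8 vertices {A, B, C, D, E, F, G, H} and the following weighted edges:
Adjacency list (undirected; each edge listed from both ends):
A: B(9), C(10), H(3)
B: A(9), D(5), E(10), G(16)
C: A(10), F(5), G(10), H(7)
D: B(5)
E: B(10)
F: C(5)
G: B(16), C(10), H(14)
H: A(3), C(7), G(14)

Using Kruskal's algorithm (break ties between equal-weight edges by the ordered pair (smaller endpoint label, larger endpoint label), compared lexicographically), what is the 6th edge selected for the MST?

Kruskal: consider edges lightest-first.
A H (3): add — endpoints in different components.
B D (5): add — endpoints in different components.
C F (5): add — endpoints in different components.
C H (7): add — endpoints in different components.
A B (9): add — endpoints in different components.
A C (10): skip — A and C already connected.
B E (10): add — endpoints in different components.
C G (10): add — endpoints in different components.
The 6th edge added is B E.

B-E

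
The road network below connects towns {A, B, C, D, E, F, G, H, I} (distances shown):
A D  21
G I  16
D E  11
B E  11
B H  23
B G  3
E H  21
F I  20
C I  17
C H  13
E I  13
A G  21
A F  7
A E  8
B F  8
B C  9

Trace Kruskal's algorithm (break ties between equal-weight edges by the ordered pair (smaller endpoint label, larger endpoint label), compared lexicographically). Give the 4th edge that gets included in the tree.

B-F

Sort edges by weight, then run Kruskal:
B G (3): add — endpoints in different components.
A F (7): add — endpoints in different components.
A E (8): add — endpoints in different components.
B F (8): add — endpoints in different components.
B C (9): add — endpoints in different components.
B E (11): skip — B and E already connected.
D E (11): add — endpoints in different components.
C H (13): add — endpoints in different components.
E I (13): add — endpoints in different components.
The 4th edge added is B F.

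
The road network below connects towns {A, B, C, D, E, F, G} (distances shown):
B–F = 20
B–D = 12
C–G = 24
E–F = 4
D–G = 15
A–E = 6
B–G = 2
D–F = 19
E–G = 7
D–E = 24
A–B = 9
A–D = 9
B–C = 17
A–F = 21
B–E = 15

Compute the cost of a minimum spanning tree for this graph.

Prim, starting at C.
Step 1: cheapest edge leaving the tree is B–C (17); add B.
Step 2: cheapest edge leaving the tree is B–G (2); add G.
Step 3: cheapest edge leaving the tree is E–G (7); add E.
Step 4: cheapest edge leaving the tree is E–F (4); add F.
Step 5: cheapest edge leaving the tree is A–E (6); add A.
Step 6: cheapest edge leaving the tree is A–D (9); add D.
MST edges: B–C, B–G, E–G, E–F, A–E, A–D; total weight 17+2+7+4+6+9 = 45.

45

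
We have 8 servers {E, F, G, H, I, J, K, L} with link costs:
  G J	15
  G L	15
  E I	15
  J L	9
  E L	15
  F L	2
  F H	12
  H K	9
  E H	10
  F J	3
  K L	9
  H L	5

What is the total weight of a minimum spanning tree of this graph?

59

Kruskal: consider edges lightest-first.
F L (2): add — endpoints in different components.
F J (3): add — endpoints in different components.
H L (5): add — endpoints in different components.
H K (9): add — endpoints in different components.
J L (9): skip — J and L already connected.
K L (9): skip — K and L already connected.
E H (10): add — endpoints in different components.
F H (12): skip — F and H already connected.
E I (15): add — endpoints in different components.
E L (15): skip — E and L already connected.
G J (15): add — endpoints in different components.
MST edges: F L, F J, H L, H K, E H, E I, G J; total weight 2+3+5+9+10+15+15 = 59.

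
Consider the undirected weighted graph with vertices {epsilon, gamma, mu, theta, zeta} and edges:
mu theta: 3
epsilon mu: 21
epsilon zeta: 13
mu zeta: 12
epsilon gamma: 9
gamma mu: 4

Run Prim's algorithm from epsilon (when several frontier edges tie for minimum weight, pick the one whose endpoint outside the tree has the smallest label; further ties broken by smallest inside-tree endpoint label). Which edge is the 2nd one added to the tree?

gamma-mu

Prim's algorithm from epsilon:
Step 1: cheapest edge leaving the tree is epsilon gamma (9); add gamma.
Step 2: cheapest edge leaving the tree is gamma mu (4); add mu.
Step 3: cheapest edge leaving the tree is mu theta (3); add theta.
Step 4: cheapest edge leaving the tree is mu zeta (12); add zeta.
The 2nd edge added is gamma mu.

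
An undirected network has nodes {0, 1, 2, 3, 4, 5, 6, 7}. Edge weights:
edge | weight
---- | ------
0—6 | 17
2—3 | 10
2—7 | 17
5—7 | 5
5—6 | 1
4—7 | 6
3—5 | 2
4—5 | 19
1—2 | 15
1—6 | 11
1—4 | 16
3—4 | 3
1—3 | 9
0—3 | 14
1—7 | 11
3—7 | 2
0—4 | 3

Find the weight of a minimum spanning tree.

30

Grow the tree from 4 using Prim:
Step 1: cheapest edge leaving the tree is 0—4 (3); add 0.
Step 2: cheapest edge leaving the tree is 3—4 (3); add 3.
Step 3: cheapest edge leaving the tree is 3—5 (2); add 5.
Step 4: cheapest edge leaving the tree is 5—6 (1); add 6.
Step 5: cheapest edge leaving the tree is 3—7 (2); add 7.
Step 6: cheapest edge leaving the tree is 1—3 (9); add 1.
Step 7: cheapest edge leaving the tree is 2—3 (10); add 2.
MST edges: 0—4, 3—4, 3—5, 5—6, 3—7, 1—3, 2—3; total weight 3+3+2+1+2+9+10 = 30.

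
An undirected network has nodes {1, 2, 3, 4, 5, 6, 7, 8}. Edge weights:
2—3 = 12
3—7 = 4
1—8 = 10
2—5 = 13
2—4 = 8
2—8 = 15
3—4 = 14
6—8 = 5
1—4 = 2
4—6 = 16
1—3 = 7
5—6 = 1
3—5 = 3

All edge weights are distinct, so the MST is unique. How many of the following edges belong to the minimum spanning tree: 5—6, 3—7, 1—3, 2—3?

Sort edges by weight, then run Kruskal:
5—6 (1): add — endpoints in different components.
1—4 (2): add — endpoints in different components.
3—5 (3): add — endpoints in different components.
3—7 (4): add — endpoints in different components.
6—8 (5): add — endpoints in different components.
1—3 (7): add — endpoints in different components.
2—4 (8): add — endpoints in different components.
MST edge set: {5—6, 1—4, 3—5, 3—7, 6—8, 1—3, 2—4}.
Of the listed edges, {5—6, 3—7, 1—3} are in the MST → 3.

3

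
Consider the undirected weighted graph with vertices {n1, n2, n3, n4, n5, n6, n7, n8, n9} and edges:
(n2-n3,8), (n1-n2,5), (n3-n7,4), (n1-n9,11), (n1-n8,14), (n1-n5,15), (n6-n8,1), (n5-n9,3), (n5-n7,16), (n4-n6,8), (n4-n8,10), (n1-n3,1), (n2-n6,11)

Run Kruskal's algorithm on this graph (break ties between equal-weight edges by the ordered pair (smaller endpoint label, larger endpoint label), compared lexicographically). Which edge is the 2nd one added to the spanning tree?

Sort edges by weight, then run Kruskal:
n1-n3 (1): add — endpoints in different components.
n6-n8 (1): add — endpoints in different components.
n5-n9 (3): add — endpoints in different components.
n3-n7 (4): add — endpoints in different components.
n1-n2 (5): add — endpoints in different components.
n2-n3 (8): skip — n3 and n2 already connected.
n4-n6 (8): add — endpoints in different components.
n4-n8 (10): skip — n8 and n4 already connected.
n1-n9 (11): add — endpoints in different components.
n2-n6 (11): add — endpoints in different components.
The 2nd edge added is n6-n8.

n6-n8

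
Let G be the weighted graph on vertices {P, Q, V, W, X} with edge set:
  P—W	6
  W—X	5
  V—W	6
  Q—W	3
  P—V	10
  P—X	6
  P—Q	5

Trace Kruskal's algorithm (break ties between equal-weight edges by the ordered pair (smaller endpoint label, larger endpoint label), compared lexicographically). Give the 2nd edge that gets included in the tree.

P-Q

Kruskal: consider edges lightest-first.
Q—W (3): add. Components now {Q,W} {V} {X} {P}
P—Q (5): add. Components now {P,Q,W} {V} {X}
W—X (5): add. Components now {P,Q,W,X} {V}
P—W (6): skip — W and P already connected.
P—X (6): skip — X and P already connected.
V—W (6): add. Components now {P,Q,V,W,X}
The 2nd edge added is P—Q.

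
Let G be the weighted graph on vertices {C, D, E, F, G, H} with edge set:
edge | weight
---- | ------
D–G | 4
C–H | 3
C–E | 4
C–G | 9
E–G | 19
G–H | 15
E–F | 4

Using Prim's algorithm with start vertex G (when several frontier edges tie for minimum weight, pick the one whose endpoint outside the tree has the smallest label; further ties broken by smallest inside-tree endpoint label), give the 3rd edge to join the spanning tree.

C-H

Prim, starting at G.
Step 1: frontier [D–G 4, C–G 9, G–H 15, E–G 19] → take D–G (4); add D.
Step 2: frontier [C–G 9, G–H 15, E–G 19] → take C–G (9); add C.
Step 3: frontier [C–H 3, C–E 4, G–H 15, E–G 19] → take C–H (3); add H.
Step 4: frontier [C–E 4, E–G 19] → take C–E (4); add E.
Step 5: frontier [E–F 4] → take E–F (4); add F.
The 3rd edge added is C–H.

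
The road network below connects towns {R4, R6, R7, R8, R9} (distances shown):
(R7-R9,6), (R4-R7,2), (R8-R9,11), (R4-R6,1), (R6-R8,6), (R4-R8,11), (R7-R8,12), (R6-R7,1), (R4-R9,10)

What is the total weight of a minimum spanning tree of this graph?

Prim, starting at R4.
Step 1: cheapest edge leaving the tree is R4-R6 (1); add R6.
Step 2: cheapest edge leaving the tree is R6-R7 (1); add R7.
Step 3: cheapest edge leaving the tree is R6-R8 (6); add R8.
Step 4: cheapest edge leaving the tree is R7-R9 (6); add R9.
MST edges: R4-R6, R6-R7, R6-R8, R7-R9; total weight 1+1+6+6 = 14.

14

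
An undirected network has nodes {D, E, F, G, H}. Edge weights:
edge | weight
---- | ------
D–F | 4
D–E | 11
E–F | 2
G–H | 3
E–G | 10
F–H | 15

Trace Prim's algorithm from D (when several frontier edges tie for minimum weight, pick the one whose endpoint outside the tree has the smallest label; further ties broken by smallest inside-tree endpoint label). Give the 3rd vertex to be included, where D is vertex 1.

E

Prim's algorithm from D:
Step 1: frontier [D–F 4, D–E 11] → take D–F (4); add F.
Step 2: frontier [D–E 11, E–F 2, F–H 15] → take E–F (2); add E.
Step 3: frontier [E–G 10, F–H 15] → take E–G (10); add G.
Step 4: frontier [F–H 15, G–H 3] → take G–H (3); add H.
Vertex order: D, F, E, G, H. The 3rd vertex is E.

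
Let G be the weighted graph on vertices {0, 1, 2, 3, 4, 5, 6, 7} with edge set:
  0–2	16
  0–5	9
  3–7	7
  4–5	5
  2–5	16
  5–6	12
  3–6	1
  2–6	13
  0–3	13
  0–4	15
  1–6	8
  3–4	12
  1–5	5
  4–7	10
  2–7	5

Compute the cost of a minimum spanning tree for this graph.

Kruskal: consider edges lightest-first.
3–6 (1): add — endpoints in different components.
1–5 (5): add — endpoints in different components.
2–7 (5): add — endpoints in different components.
4–5 (5): add — endpoints in different components.
3–7 (7): add — endpoints in different components.
1–6 (8): add — endpoints in different components.
0–5 (9): add — endpoints in different components.
MST edges: 3–6, 1–5, 2–7, 4–5, 3–7, 1–6, 0–5; total weight 1+5+5+5+7+8+9 = 40.

40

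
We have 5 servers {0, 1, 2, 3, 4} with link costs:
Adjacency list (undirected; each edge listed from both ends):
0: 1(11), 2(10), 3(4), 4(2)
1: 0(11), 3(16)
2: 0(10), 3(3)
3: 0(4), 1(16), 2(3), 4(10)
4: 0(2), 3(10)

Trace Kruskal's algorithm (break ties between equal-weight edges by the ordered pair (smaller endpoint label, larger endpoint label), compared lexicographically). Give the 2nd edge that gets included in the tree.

Kruskal: consider edges lightest-first.
0—4 (2): add — endpoints in different components.
2—3 (3): add — endpoints in different components.
0—3 (4): add — endpoints in different components.
0—2 (10): skip — 0 and 2 already connected.
3—4 (10): skip — 3 and 4 already connected.
0—1 (11): add — endpoints in different components.
The 2nd edge added is 2—3.

2-3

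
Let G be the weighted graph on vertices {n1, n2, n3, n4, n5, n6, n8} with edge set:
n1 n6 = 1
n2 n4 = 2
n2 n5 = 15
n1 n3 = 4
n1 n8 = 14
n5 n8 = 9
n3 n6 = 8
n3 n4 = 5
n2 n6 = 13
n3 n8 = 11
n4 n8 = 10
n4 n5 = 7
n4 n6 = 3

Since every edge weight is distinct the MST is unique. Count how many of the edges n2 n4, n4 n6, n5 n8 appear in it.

3

Sort edges by weight, then run Kruskal:
n1 n6 (1): add. Components now {n4} {n2} {n1,n6} {n8} {n5} {n3}
n2 n4 (2): add. Components now {n2,n4} {n1,n6} {n8} {n5} {n3}
n4 n6 (3): add. Components now {n1,n2,n4,n6} {n8} {n5} {n3}
n1 n3 (4): add. Components now {n1,n2,n3,n4,n6} {n8} {n5}
n3 n4 (5): skip — n4 and n3 already connected.
n4 n5 (7): add. Components now {n1,n2,n3,n4,n5,n6} {n8}
n3 n6 (8): skip — n3 and n6 already connected.
n5 n8 (9): add. Components now {n1,n2,n3,n4,n5,n6,n8}
MST edge set: {n1 n6, n2 n4, n4 n6, n1 n3, n4 n5, n5 n8}.
Of the listed edges, {n2 n4, n4 n6, n5 n8} are in the MST → 3.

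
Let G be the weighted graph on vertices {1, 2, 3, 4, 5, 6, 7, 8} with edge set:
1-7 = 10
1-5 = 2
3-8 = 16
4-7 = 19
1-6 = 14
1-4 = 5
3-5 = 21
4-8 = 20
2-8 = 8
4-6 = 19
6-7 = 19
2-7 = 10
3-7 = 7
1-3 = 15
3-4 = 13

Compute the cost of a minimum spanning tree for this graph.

Prim, starting at 5.
Step 1: cheapest edge leaving the tree is 1-5 (2); add 1.
Step 2: cheapest edge leaving the tree is 1-4 (5); add 4.
Step 3: cheapest edge leaving the tree is 1-7 (10); add 7.
Step 4: cheapest edge leaving the tree is 3-7 (7); add 3.
Step 5: cheapest edge leaving the tree is 2-7 (10); add 2.
Step 6: cheapest edge leaving the tree is 2-8 (8); add 8.
Step 7: cheapest edge leaving the tree is 1-6 (14); add 6.
MST edges: 1-5, 1-4, 1-7, 3-7, 2-7, 2-8, 1-6; total weight 2+5+10+7+10+8+14 = 56.

56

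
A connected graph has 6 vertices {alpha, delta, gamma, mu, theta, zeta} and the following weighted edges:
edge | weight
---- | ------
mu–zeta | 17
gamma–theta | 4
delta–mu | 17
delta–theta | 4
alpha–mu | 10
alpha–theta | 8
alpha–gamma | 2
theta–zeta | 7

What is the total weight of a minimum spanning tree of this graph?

27

Prim, starting at alpha.
Step 1: frontier [alpha–gamma 2, alpha–theta 8, alpha–mu 10] → take alpha–gamma (2); add gamma.
Step 2: frontier [alpha–theta 8, alpha–mu 10, gamma–theta 4] → take gamma–theta (4); add theta.
Step 3: frontier [alpha–mu 10, delta–theta 4, theta–zeta 7] → take delta–theta (4); add delta.
Step 4: frontier [alpha–mu 10, delta–mu 17, theta–zeta 7] → take theta–zeta (7); add zeta.
Step 5: frontier [alpha–mu 10, delta–mu 17, mu–zeta 17] → take alpha–mu (10); add mu.
MST edges: alpha–gamma, gamma–theta, delta–theta, theta–zeta, alpha–mu; total weight 2+4+4+7+10 = 27.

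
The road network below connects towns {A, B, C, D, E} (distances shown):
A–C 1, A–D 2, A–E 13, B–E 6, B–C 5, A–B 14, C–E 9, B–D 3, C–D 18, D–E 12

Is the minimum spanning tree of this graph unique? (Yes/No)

Kruskal: consider edges lightest-first.
A–C (1): add. Components now {A,C} {B} {D} {E}
A–D (2): add. Components now {A,C,D} {B} {E}
B–D (3): add. Components now {A,B,C,D} {E}
B–C (5): skip — B and C already connected.
B–E (6): add. Components now {A,B,C,D,E}
Every non-tree edge has weight strictly greater than the heaviest edge on the tree path between its endpoints, so the MST is unique.

Yes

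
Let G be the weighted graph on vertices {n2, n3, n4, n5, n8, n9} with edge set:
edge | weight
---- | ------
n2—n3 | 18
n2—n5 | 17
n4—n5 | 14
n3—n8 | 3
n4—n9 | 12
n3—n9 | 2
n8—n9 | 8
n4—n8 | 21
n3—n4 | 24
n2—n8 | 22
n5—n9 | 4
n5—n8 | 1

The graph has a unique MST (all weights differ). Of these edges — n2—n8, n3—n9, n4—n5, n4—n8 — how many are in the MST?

1

Sort edges by weight, then run Kruskal:
n5—n8 (1): add — endpoints in different components.
n3—n9 (2): add — endpoints in different components.
n3—n8 (3): add — endpoints in different components.
n5—n9 (4): skip — n9 and n5 already connected.
n8—n9 (8): skip — n9 and n8 already connected.
n4—n9 (12): add — endpoints in different components.
n4—n5 (14): skip — n5 and n4 already connected.
n2—n5 (17): add — endpoints in different components.
MST edge set: {n5—n8, n3—n9, n3—n8, n4—n9, n2—n5}.
Of the listed edges, {n3—n9} are in the MST → 1.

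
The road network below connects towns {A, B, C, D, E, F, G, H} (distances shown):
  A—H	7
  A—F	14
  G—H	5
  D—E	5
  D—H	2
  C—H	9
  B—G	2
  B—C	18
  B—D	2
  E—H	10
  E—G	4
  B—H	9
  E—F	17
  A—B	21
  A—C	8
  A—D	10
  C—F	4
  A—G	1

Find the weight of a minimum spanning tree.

Prim's algorithm from E:
Step 1: cheapest edge leaving the tree is E—G (4); add G.
Step 2: cheapest edge leaving the tree is A—G (1); add A.
Step 3: cheapest edge leaving the tree is B—G (2); add B.
Step 4: cheapest edge leaving the tree is B—D (2); add D.
Step 5: cheapest edge leaving the tree is D—H (2); add H.
Step 6: cheapest edge leaving the tree is A—C (8); add C.
Step 7: cheapest edge leaving the tree is C—F (4); add F.
MST edges: E—G, A—G, B—G, B—D, D—H, A—C, C—F; total weight 4+1+2+2+2+8+4 = 23.

23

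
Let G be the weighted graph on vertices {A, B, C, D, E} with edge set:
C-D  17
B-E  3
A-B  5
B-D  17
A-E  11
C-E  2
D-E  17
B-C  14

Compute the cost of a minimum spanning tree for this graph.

27

Sort edges by weight, then run Kruskal:
C-E (2): add. Components now {A} {B} {C,E} {D}
B-E (3): add. Components now {A} {B,C,E} {D}
A-B (5): add. Components now {A,B,C,E} {D}
A-E (11): skip — A and E already connected.
B-C (14): skip — B and C already connected.
B-D (17): add. Components now {A,B,C,D,E}
MST edges: C-E, B-E, A-B, B-D; total weight 2+3+5+17 = 27.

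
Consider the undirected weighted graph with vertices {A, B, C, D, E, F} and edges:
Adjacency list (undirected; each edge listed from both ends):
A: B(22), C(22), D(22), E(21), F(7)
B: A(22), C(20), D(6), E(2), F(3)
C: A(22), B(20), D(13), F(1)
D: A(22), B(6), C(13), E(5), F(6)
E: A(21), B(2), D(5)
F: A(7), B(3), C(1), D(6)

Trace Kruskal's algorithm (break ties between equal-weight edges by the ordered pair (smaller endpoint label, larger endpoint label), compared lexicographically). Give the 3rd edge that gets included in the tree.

B-F

Sort edges by weight, then run Kruskal:
C-F (1): add. Components now {A} {B} {C,F} {D} {E}
B-E (2): add. Components now {A} {B,E} {C,F} {D}
B-F (3): add. Components now {A} {B,C,E,F} {D}
D-E (5): add. Components now {A} {B,C,D,E,F}
B-D (6): skip — B and D already connected.
D-F (6): skip — D and F already connected.
A-F (7): add. Components now {A,B,C,D,E,F}
The 3rd edge added is B-F.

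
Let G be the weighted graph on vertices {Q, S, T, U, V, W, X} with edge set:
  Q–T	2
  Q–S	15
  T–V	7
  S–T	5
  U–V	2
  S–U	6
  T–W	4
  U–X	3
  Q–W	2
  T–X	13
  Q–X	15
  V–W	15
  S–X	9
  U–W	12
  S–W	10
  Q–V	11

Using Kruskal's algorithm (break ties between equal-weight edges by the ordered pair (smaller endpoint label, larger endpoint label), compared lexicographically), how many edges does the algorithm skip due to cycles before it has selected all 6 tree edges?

1

Kruskal: consider edges lightest-first.
Q–T (2): add — endpoints in different components.
Q–W (2): add — endpoints in different components.
U–V (2): add — endpoints in different components.
U–X (3): add — endpoints in different components.
T–W (4): skip — T and W already connected.
S–T (5): add — endpoints in different components.
S–U (6): add — endpoints in different components.
Edges rejected before the tree was complete: 1.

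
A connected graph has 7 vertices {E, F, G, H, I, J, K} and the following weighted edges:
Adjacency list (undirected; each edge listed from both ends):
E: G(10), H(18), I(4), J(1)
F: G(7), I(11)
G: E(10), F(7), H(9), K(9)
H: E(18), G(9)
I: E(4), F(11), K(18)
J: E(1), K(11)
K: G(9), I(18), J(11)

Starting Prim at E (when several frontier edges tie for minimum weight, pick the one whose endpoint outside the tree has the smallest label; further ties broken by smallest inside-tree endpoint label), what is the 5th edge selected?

Grow the tree from E using Prim:
Step 1: cheapest edge leaving the tree is E–J (1); add J.
Step 2: cheapest edge leaving the tree is E–I (4); add I.
Step 3: cheapest edge leaving the tree is E–G (10); add G.
Step 4: cheapest edge leaving the tree is F–G (7); add F.
Step 5: cheapest edge leaving the tree is G–H (9); add H.
Step 6: cheapest edge leaving the tree is G–K (9); add K.
The 5th edge added is G–H.

G-H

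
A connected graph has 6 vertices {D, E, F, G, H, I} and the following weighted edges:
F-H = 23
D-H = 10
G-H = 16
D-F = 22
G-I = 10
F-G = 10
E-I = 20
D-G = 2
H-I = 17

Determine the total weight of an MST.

52

Prim's algorithm from G:
Step 1: frontier [D-G 2, F-G 10, G-I 10, G-H 16] → take D-G (2); add D.
Step 2: frontier [D-H 10, D-F 22, F-G 10, G-I 10, G-H 16] → take F-G (10); add F.
Step 3: frontier [D-H 10, F-H 23, G-I 10, G-H 16] → take D-H (10); add H.
Step 4: frontier [G-I 10, H-I 17] → take G-I (10); add I.
Step 5: frontier [E-I 20] → take E-I (20); add E.
MST edges: D-G, F-G, D-H, G-I, E-I; total weight 2+10+10+10+20 = 52.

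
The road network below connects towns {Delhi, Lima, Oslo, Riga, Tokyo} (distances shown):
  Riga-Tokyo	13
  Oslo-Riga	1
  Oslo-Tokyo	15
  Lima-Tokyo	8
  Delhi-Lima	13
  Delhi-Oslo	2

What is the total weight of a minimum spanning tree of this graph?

24

Kruskal's algorithm — process edges by increasing weight (ties by edge label):
Oslo-Riga (1): add. Components now {Tokyo} {Oslo,Riga} {Lima} {Delhi}
Delhi-Oslo (2): add. Components now {Tokyo} {Delhi,Oslo,Riga} {Lima}
Lima-Tokyo (8): add. Components now {Lima,Tokyo} {Delhi,Oslo,Riga}
Delhi-Lima (13): add. Components now {Delhi,Lima,Oslo,Riga,Tokyo}
MST edges: Oslo-Riga, Delhi-Oslo, Lima-Tokyo, Delhi-Lima; total weight 1+2+8+13 = 24.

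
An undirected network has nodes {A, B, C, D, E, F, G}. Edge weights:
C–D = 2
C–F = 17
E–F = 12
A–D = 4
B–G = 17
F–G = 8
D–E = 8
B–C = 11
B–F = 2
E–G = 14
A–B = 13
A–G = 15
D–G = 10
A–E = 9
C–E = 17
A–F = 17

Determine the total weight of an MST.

34

Grow the tree from C using Prim:
Step 1: cheapest edge leaving the tree is C–D (2); add D.
Step 2: cheapest edge leaving the tree is A–D (4); add A.
Step 3: cheapest edge leaving the tree is D–E (8); add E.
Step 4: cheapest edge leaving the tree is D–G (10); add G.
Step 5: cheapest edge leaving the tree is F–G (8); add F.
Step 6: cheapest edge leaving the tree is B–F (2); add B.
MST edges: C–D, A–D, D–E, D–G, F–G, B–F; total weight 2+4+8+10+8+2 = 34.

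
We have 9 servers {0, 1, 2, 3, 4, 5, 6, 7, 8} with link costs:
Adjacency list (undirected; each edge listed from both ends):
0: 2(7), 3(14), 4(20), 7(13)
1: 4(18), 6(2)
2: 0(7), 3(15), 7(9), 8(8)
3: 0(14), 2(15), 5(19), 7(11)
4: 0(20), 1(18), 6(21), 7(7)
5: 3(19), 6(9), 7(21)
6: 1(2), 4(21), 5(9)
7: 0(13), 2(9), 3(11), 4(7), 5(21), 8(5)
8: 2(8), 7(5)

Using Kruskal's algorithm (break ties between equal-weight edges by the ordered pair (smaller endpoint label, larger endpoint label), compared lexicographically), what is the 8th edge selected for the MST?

Sort edges by weight, then run Kruskal:
1—6 (2): add — endpoints in different components.
7—8 (5): add — endpoints in different components.
0—2 (7): add — endpoints in different components.
4—7 (7): add — endpoints in different components.
2—8 (8): add — endpoints in different components.
2—7 (9): skip — 2 and 7 already connected.
5—6 (9): add — endpoints in different components.
3—7 (11): add — endpoints in different components.
0—7 (13): skip — 0 and 7 already connected.
0—3 (14): skip — 0 and 3 already connected.
2—3 (15): skip — 2 and 3 already connected.
1—4 (18): add — endpoints in different components.
The 8th edge added is 1—4.

1-4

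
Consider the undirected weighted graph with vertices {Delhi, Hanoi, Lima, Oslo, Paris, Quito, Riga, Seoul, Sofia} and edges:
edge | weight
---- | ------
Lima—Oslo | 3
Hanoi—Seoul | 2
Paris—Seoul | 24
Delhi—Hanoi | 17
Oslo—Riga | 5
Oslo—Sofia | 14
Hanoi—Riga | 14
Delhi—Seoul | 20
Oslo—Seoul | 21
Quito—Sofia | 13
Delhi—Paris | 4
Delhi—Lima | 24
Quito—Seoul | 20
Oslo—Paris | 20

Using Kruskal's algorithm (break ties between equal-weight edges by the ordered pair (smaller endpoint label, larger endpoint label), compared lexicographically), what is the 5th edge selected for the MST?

Sort edges by weight, then run Kruskal:
Hanoi—Seoul (2): add — endpoints in different components.
Lima—Oslo (3): add — endpoints in different components.
Delhi—Paris (4): add — endpoints in different components.
Oslo—Riga (5): add — endpoints in different components.
Quito—Sofia (13): add — endpoints in different components.
Hanoi—Riga (14): add — endpoints in different components.
Oslo—Sofia (14): add — endpoints in different components.
Delhi—Hanoi (17): add — endpoints in different components.
The 5th edge added is Quito—Sofia.

Quito-Sofia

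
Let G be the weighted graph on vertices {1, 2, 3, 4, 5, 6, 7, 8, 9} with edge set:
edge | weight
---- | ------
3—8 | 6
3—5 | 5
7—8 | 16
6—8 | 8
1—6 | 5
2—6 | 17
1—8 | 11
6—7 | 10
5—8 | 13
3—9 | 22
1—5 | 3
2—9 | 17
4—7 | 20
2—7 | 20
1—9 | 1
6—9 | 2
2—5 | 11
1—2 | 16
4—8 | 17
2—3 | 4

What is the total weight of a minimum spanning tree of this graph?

Grow the tree from 2 using Prim:
Step 1: cheapest edge leaving the tree is 2—3 (4); add 3.
Step 2: cheapest edge leaving the tree is 3—5 (5); add 5.
Step 3: cheapest edge leaving the tree is 1—5 (3); add 1.
Step 4: cheapest edge leaving the tree is 1—9 (1); add 9.
Step 5: cheapest edge leaving the tree is 6—9 (2); add 6.
Step 6: cheapest edge leaving the tree is 3—8 (6); add 8.
Step 7: cheapest edge leaving the tree is 6—7 (10); add 7.
Step 8: cheapest edge leaving the tree is 4—8 (17); add 4.
MST edges: 2—3, 3—5, 1—5, 1—9, 6—9, 3—8, 6—7, 4—8; total weight 4+5+3+1+2+6+10+17 = 48.

48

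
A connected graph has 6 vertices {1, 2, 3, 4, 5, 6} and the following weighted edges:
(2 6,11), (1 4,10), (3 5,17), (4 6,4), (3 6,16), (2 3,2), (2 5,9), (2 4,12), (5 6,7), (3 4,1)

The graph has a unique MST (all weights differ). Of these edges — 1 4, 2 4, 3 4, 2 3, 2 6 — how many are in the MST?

Sort edges by weight, then run Kruskal:
3 4 (1): add. Components now {1} {2} {3,4} {5} {6}
2 3 (2): add. Components now {1} {2,3,4} {5} {6}
4 6 (4): add. Components now {1} {2,3,4,6} {5}
5 6 (7): add. Components now {1} {2,3,4,5,6}
2 5 (9): skip — 2 and 5 already connected.
1 4 (10): add. Components now {1,2,3,4,5,6}
MST edge set: {3 4, 2 3, 4 6, 5 6, 1 4}.
Of the listed edges, {1 4, 3 4, 2 3} are in the MST → 3.

3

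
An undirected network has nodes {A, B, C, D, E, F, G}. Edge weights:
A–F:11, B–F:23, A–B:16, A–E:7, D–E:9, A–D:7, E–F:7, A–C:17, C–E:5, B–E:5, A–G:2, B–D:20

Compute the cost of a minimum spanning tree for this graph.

33

Grow the tree from E using Prim:
Step 1: cheapest edge leaving the tree is B–E (5); add B.
Step 2: cheapest edge leaving the tree is C–E (5); add C.
Step 3: cheapest edge leaving the tree is A–E (7); add A.
Step 4: cheapest edge leaving the tree is A–G (2); add G.
Step 5: cheapest edge leaving the tree is A–D (7); add D.
Step 6: cheapest edge leaving the tree is E–F (7); add F.
MST edges: B–E, C–E, A–E, A–G, A–D, E–F; total weight 5+5+7+2+7+7 = 33.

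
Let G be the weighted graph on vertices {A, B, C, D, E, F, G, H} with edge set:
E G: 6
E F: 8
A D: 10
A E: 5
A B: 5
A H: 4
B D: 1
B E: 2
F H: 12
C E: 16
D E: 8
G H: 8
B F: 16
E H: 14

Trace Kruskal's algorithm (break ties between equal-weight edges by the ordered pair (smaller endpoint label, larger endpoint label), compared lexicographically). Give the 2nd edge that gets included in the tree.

B-E

Sort edges by weight, then run Kruskal:
B D (1): add — endpoints in different components.
B E (2): add — endpoints in different components.
A H (4): add — endpoints in different components.
A B (5): add — endpoints in different components.
A E (5): skip — A and E already connected.
E G (6): add — endpoints in different components.
D E (8): skip — D and E already connected.
E F (8): add — endpoints in different components.
G H (8): skip — G and H already connected.
A D (10): skip — A and D already connected.
F H (12): skip — F and H already connected.
E H (14): skip — E and H already connected.
B F (16): skip — B and F already connected.
C E (16): add — endpoints in different components.
The 2nd edge added is B E.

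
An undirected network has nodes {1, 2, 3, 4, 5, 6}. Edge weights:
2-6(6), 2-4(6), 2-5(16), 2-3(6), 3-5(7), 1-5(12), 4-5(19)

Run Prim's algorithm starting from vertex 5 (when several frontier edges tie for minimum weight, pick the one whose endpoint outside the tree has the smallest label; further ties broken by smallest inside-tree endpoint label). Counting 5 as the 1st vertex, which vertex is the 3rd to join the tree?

Grow the tree from 5 using Prim:
Step 1: frontier [3-5 7, 1-5 12, 2-5 16, 4-5 19] → take 3-5 (7); add 3.
Step 2: frontier [2-3 6, 1-5 12, 2-5 16, 4-5 19] → take 2-3 (6); add 2.
Step 3: frontier [2-4 6, 2-6 6, 1-5 12, 4-5 19] → take 2-4 (6); add 4.
Step 4: frontier [2-6 6, 1-5 12] → take 2-6 (6); add 6.
Step 5: frontier [1-5 12] → take 1-5 (12); add 1.
Vertex order: 5, 3, 2, 4, 6, 1. The 3rd vertex is 2.

2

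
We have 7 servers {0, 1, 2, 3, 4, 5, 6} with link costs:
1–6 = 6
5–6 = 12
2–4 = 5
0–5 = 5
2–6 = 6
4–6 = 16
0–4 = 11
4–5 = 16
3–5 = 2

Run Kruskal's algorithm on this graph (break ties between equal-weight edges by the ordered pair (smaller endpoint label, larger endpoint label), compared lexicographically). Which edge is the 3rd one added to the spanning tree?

2-4

Kruskal: consider edges lightest-first.
3–5 (2): add — endpoints in different components.
0–5 (5): add — endpoints in different components.
2–4 (5): add — endpoints in different components.
1–6 (6): add — endpoints in different components.
2–6 (6): add — endpoints in different components.
0–4 (11): add — endpoints in different components.
The 3rd edge added is 2–4.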